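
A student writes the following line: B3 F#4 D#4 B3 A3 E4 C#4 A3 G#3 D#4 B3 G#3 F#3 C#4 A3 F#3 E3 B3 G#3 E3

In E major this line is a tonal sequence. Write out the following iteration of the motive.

The 4-note cells begin on B3, A3, G#3, F#3, E3 — each down a 2nd from the last.
Statement 6 starts on D#3 and keeps the same diatonic contour: D#3 A3 F#3 D#3.

D#3 A3 F#3 D#3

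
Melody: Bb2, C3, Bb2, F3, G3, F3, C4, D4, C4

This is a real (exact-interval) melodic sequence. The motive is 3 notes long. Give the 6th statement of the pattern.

Taking 3-note groups, the heads are Bb2, F3, C4: the pattern moves up a 5th.
Extending up a 5th: G4 → D5 → A5.
Statement 6 starts on A5 and keeps the same exact contour: A5 B5 A5.

A5 B5 A5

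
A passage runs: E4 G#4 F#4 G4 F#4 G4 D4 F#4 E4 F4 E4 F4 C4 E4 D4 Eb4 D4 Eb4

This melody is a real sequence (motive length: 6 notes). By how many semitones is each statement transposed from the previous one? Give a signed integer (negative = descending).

With a 6-note motive the entries are E4, D4, C4, each down a 2nd from the previous.
E4→D4 is 62 − 64 = -2 semitones.

-2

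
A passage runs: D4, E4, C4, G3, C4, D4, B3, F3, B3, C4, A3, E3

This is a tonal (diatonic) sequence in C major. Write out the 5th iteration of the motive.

G3 A3 F3 C3

The 4-note cells begin on D4, C4, B3 — each down a 2nd from the last.
Extending down a 2nd: A3 → G3.
From G3 the diatonic shape gives G3 A3 F3 C3.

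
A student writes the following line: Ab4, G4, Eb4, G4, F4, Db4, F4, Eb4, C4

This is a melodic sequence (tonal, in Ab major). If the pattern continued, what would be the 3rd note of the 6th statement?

G3

With 3-note cells, note 3 of each statement runs Eb4, Db4, C4.
Carrying that down a 2nd forward: Bb3 → Ab3 → G3.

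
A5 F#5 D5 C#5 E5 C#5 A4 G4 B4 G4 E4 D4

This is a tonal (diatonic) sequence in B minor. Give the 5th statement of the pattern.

C#4 A3 F#3 E3

With a 4-note motive the entries are A5, E5, B4, each down a 4th from the previous.
Continuing the starts: F#4 → C#4.
Statement 5 starts on C#4 and keeps the same diatonic contour: C#4 A3 F#3 E3.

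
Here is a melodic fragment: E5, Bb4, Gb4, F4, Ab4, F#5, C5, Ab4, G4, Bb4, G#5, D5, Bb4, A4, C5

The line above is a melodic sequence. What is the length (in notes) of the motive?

5

There are 15 notes; a 5-note unit gives 3 cells:
E5 Bb4 Gb4 F4 Ab4 | F#5 C5 Ab4 G4 Bb4 | G#5 D5 Bb4 A4 C5
Each cell is the previous one up a 2nd — so the unit is 5 notes.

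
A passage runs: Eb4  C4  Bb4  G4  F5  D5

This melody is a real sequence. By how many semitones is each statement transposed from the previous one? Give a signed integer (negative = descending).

With a 2-note motive the entries are Eb4, Bb4, F5, each up a 5th from the previous.
Counting half-steps from Eb4 to Bb4: 7.

7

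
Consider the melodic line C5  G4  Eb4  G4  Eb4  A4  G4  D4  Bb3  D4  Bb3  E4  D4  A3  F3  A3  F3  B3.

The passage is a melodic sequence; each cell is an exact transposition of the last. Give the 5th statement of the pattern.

E3 B2 G2 B2 G2 C#3

Unit = 6 notes; the statements start on C5, G4, D4, moving down a 4th each time.
Continuing the starts: A3 → E3.
Statement 5 starts on E3 and keeps the same exact contour: E3 B2 G2 B2 G2 C#3.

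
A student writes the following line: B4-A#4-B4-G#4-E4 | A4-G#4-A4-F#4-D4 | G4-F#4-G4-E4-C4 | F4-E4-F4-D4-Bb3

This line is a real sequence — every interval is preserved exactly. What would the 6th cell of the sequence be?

Db4 C4 Db4 Bb3 Gb3

Taking 5-note groups, the heads are B4, A4, G4, F4: the pattern moves down a 2nd.
Continuing the starts: Eb4 → Db4.
So cell 6 is Db4 C4 Db4 Bb3 Gb3.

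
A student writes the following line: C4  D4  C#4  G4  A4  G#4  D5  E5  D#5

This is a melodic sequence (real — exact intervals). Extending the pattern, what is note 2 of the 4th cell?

The unit is 3 notes. Position-2 pitches of the 3 shown cells: D4, A4, E5.
Each moves up a 5th; the next is B5.

B5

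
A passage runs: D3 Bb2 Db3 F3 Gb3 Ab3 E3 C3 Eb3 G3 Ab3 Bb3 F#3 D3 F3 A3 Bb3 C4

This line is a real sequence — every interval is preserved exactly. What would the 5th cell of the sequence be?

A#3 F#3 A3 C#4 D4 E4

Taking 6-note groups, the heads are D3, E3, F#3: the pattern moves up a 2nd.
Extending up a 2nd: G#3 → A#3.
From A#3 the exact shape gives A#3 F#3 A3 C#4 D4 E4.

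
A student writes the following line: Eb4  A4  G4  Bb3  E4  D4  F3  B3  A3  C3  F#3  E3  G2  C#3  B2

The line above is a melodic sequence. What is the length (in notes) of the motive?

3

Try groups of 3 (5 cells in 15 notes):
Eb4 A4 G4 | Bb3 E4 D4 | F3 B3 A3 | C3 F#3 E3 | G2 C#3 B2
Each cell is the previous one down a 4th — so the unit is 3 notes.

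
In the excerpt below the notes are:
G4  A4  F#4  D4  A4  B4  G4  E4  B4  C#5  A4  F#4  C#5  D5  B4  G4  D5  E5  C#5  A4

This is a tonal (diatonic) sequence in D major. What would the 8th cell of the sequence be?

G5 A5 F#5 D5

The 4-note cells begin on G4, A4, B4, C#5, D5 — each up a 2nd from the last.
Extending up a 2nd: E5 → F#5 → G5.
Statement 8 starts on G5 and keeps the same diatonic contour: G5 A5 F#5 D5.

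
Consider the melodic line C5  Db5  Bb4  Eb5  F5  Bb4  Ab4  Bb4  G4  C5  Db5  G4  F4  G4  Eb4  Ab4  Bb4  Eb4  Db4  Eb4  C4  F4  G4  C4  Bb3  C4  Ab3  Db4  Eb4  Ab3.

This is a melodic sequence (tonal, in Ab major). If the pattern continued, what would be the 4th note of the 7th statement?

With 6-note cells, note 4 of each statement runs Eb5, C5, Ab4, F4, Db4.
Carrying that down a 3rd forward: Bb3 → G3.

G3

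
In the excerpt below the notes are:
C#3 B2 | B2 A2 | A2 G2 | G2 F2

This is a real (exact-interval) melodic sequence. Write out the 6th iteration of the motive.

The 2-note cells begin on C#3, B2, A2, G2 — each down a 2nd from the last.
Continuing the starts: F2 → Eb2.
So cell 6 is Eb2 Db2.

Eb2 Db2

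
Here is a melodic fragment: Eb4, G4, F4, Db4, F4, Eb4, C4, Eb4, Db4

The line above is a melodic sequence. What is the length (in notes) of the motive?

3

9 notes total. Splitting into 3 groups of 3:
Eb4 G4 F4 | Db4 F4 Eb4 | C4 Eb4 Db4
Every group is a transposition down a 2nd of the one before; no shorter unit works.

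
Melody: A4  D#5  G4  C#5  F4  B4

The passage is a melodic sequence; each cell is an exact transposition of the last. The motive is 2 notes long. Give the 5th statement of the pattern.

Taking 2-note groups, the heads are A4, G4, F4: the pattern moves down a 2nd.
Continuing the starts: Eb4 → Db4.
From Db4 the exact shape gives Db4 G4.

Db4 G4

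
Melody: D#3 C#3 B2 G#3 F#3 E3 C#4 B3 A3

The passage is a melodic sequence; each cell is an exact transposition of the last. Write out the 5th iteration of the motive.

Unit = 3 notes; the statements start on D#3, G#3, C#4, moving up a 4th each time.
Carrying on: F#4 → B4.
Statement 5 starts on B4 and keeps the same exact contour: B4 A4 G4.

B4 A4 G4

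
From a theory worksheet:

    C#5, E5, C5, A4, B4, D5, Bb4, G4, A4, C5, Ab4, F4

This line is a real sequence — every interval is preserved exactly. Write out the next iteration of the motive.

With a 4-note motive the entries are C#5, B4, A4, each down a 2nd from the previous.
Statement 4 starts on G4 and keeps the same exact contour: G4 Bb4 Gb4 Eb4.

G4 Bb4 Gb4 Eb4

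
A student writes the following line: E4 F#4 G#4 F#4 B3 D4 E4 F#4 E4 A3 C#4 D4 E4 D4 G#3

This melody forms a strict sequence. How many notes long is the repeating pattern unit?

15 notes total. Splitting into 3 groups of 5:
E4 F#4 G#4 F#4 B3 | D4 E4 F#4 E4 A3 | C#4 D4 E4 D4 G#3
Every group is a transposition down a 2nd of the one before; no shorter unit works.

5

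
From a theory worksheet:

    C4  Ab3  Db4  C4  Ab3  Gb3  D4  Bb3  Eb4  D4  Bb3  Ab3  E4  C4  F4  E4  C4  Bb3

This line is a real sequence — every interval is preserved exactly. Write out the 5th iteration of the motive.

G#4 E4 A4 G#4 E4 D4

With a 6-note motive the entries are C4, D4, E4, each up a 2nd from the previous.
Continuing the starts: F#4 → G#4.
From G#4 the exact shape gives G#4 E4 A4 G#4 E4 D4.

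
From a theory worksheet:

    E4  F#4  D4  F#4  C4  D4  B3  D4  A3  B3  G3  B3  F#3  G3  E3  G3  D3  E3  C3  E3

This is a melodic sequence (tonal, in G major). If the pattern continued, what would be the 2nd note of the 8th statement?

F#2

With 4-note cells, note 2 of each statement runs F#4, D4, B3, G3, E3.
Carrying that down a 3rd forward: C3 → A2 → F#2.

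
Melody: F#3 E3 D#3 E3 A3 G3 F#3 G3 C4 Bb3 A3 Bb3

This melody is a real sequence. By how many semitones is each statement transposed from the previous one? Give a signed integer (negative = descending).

Taking 4-note groups, the heads are F#3, A3, C4: the pattern moves up a 3rd.
Counting half-steps from F#3 to A3: 3.

3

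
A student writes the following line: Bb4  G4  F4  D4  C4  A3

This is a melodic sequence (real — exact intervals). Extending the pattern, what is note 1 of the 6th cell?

A2

Grouping in 2s, the 1st note of each cell is Bb4, F4, C4.
Each moves down a 4th. Continuing: G3 → D3 → A2.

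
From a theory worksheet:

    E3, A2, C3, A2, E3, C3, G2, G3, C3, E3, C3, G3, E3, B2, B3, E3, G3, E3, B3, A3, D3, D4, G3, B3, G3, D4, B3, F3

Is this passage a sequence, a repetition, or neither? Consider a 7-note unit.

neither

Note 6 of cell 3 is A3; if this were a sequence it would be G3. No unit length gives a consistent transposition pattern.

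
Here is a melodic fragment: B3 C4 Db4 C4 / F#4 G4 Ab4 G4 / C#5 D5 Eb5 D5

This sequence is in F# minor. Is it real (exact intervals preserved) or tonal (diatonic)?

real

Each cell has the same semitone pattern (1, 1, -1) — intervals are preserved exactly.
And C4 lies outside F# minor, so the sequence is real rather than tonal.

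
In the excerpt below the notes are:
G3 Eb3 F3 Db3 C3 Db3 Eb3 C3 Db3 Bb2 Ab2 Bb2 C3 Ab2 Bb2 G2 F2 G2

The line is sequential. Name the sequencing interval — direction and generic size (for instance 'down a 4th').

down a 3rd

Unit = 6 notes; the statements start on G3, Eb3, C3, moving down a 3rd each time.
From G3 to Eb3: down a 3rd.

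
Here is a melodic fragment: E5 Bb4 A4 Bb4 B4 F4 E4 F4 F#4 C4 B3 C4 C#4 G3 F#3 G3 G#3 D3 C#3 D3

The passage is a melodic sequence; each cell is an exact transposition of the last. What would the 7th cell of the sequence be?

A#2 E2 D#2 E2

The 4-note cells begin on E5, B4, F#4, C#4, G#3 — each down a 4th from the last.
Continuing the starts: D#3 → A#2.
So cell 7 is A#2 E2 D#2 E2.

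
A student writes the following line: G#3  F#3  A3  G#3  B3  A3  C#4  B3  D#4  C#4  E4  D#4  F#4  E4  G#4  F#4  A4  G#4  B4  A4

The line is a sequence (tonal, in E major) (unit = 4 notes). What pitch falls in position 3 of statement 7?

F#5

The unit is 4 notes. Position-3 pitches of the 5 shown cells: A3, C#4, E4, G#4, B4.
Carrying that up a 3rd forward: D#5 → F#5.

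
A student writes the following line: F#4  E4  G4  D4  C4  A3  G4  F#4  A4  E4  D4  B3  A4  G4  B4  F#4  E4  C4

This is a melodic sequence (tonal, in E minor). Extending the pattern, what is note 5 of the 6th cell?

A4

The unit is 6 notes. Position-5 pitches of the 3 shown cells: C4, D4, E4.
Extending up a 2nd: F#4 → G4 → A4.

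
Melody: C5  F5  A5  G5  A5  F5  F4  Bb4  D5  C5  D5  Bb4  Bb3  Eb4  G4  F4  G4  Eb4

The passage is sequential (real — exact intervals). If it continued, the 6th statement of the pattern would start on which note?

Db2

Taking 6-note groups, the heads are C5, F4, Bb3: the pattern moves down a 5th.
Continuing: Eb3 → Ab2 → Db2. Statement 6 starts on Db2.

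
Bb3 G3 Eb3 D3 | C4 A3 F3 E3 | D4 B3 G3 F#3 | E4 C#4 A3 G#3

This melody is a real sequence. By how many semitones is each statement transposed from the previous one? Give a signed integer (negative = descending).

2

Unit = 4 notes; the statements start on Bb3, C4, D4, E4, moving up a 2nd each time.
Counting half-steps from Bb3 to C4: 2.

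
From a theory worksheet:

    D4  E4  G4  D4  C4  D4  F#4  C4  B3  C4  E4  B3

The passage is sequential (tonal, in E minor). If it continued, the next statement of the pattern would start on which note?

The 4-note cells begin on D4, C4, B3 — each down a 2nd from the last.
One more step down a 2nd gives A3.

A3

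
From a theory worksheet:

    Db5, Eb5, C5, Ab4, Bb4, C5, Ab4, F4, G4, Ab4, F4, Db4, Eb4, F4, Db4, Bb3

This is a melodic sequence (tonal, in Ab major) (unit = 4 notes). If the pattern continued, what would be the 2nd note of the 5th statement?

Db4

With 4-note cells, note 2 of each statement runs Eb5, C5, Ab4, F4.
Each moves down a 3rd; the next is Db4.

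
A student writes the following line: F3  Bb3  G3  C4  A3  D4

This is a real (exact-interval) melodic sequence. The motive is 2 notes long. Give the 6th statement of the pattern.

Unit = 2 notes; the statements start on F3, G3, A3, moving up a 2nd each time.
Carrying on: B3 → C#4 → D#4.
Statement 6 starts on D#4 and keeps the same exact contour: D#4 G#4.

D#4 G#4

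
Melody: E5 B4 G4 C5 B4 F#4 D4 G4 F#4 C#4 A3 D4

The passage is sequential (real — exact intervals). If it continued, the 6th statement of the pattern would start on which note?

Unit = 4 notes; the statements start on E5, B4, F#4, moving down a 4th each time.
Extending the heads down a 4th: C#4 → G#3 → D#3.

D#3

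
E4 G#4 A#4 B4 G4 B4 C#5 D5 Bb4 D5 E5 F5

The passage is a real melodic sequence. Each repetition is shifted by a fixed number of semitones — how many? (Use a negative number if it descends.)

3

Taking 4-note groups, the heads are E4, G4, Bb4: the pattern moves up a 3rd.
E4 to G4 spans +3 semitones.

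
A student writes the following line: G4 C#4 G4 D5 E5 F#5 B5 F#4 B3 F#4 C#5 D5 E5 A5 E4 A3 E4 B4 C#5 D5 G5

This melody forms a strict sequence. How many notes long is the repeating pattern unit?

Try groups of 7 (3 cells in 21 notes):
G4 C#4 G4 D5 E5 F#5 B5 | F#4 B3 F#4 C#5 D5 E5 A5 | E4 A3 E4 B4 C#5 D5 G5
Each cell is the previous one down a 2nd — so the unit is 7 notes.

7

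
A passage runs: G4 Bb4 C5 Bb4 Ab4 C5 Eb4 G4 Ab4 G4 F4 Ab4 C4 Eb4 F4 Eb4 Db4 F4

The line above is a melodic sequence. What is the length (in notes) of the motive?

18 notes total. Splitting into 3 groups of 6:
G4 Bb4 C5 Bb4 Ab4 C5 | Eb4 G4 Ab4 G4 F4 Ab4 | C4 Eb4 F4 Eb4 Db4 F4
That's a consistent down a 3rd shift per cell, and no other grouping gives one.

6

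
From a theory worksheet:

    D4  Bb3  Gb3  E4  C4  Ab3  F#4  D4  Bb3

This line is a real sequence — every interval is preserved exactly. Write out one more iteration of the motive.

The 3-note cells begin on D4, E4, F#4 — each up a 2nd from the last.
Statement 4 starts on G#4 and keeps the same exact contour: G#4 E4 C4.

G#4 E4 C4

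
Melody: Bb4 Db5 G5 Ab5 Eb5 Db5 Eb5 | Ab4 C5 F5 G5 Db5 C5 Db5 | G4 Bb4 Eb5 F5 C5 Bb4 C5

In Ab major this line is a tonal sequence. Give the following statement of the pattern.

F4 Ab4 Db5 Eb5 Bb4 Ab4 Bb4

Taking 7-note groups, the heads are Bb4, Ab4, G4: the pattern moves down a 2nd.
From F4 the diatonic shape gives F4 Ab4 Db5 Eb5 Bb4 Ab4 Bb4.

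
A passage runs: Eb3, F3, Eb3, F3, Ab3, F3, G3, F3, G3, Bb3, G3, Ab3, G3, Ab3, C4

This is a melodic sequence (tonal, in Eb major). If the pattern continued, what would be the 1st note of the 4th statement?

Grouping in 5s, the 1st note of each cell is Eb3, F3, G3.
One more up a 2nd gives Ab3.

Ab3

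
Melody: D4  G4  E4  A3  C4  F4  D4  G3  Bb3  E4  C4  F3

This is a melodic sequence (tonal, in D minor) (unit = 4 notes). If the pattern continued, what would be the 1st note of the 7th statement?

E3

With 4-note cells, note 1 of each statement runs D4, C4, Bb3.
Extending down a 2nd: A3 → G3 → F3 → E3.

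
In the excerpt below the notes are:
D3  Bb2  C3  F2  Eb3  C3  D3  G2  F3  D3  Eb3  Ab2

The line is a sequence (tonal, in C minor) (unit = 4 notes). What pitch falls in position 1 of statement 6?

Bb3

The unit is 4 notes. Position-1 pitches of the 3 shown cells: D3, Eb3, F3.
Carrying that up a 2nd forward: G3 → Ab3 → Bb3.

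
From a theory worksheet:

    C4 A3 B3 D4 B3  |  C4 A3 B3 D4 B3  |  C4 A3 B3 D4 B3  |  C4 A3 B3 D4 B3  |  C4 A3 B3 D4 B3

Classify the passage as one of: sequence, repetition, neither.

repetition

Each 5-note cell is identical (C4 A3 B3 D4 B3), restated at the same pitch.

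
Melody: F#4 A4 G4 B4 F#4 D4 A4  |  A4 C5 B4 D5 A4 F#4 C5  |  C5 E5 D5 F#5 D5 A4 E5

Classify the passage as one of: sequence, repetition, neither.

Note 5 of cell 3 is D5; if this were a sequence it would be C5. No unit length gives a consistent transposition pattern.

neither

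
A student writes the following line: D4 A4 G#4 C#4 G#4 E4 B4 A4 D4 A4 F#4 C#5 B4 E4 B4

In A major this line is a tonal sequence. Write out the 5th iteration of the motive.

Unit = 5 notes; the statements start on D4, E4, F#4, moving up a 2nd each time.
Extending up a 2nd: G#4 → A4.
Statement 5 starts on A4 and keeps the same diatonic contour: A4 E5 D5 G#4 D5.

A4 E5 D5 G#4 D5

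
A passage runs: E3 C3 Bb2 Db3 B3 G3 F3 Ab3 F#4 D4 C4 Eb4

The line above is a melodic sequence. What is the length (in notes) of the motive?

4

12 notes total. Splitting into 3 groups of 4:
E3 C3 Bb2 Db3 | B3 G3 F3 Ab3 | F#4 D4 C4 Eb4
That's a consistent up a 5th shift per cell, and no other grouping gives one.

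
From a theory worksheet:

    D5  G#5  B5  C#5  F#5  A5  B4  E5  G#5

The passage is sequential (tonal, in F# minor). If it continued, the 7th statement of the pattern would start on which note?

E4

Taking 3-note groups, the heads are D5, C#5, B4: the pattern moves down a 2nd.
Continuing: A4 → G#4 → F#4 → E4. Statement 7 starts on E4.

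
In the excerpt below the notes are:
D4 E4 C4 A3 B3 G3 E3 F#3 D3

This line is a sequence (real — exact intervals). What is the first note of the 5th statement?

The 3-note cells begin on D4, A3, E3 — each down a 4th from the last.
Continuing: B2 → F#2. Statement 5 starts on F#2.

F#2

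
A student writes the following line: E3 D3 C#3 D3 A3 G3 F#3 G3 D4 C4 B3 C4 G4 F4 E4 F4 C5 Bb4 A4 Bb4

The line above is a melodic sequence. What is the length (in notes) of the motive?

4

There are 20 notes; a 4-note unit gives 5 cells:
E3 D3 C#3 D3 | A3 G3 F#3 G3 | D4 C4 B3 C4 | G4 F4 E4 F4 | C5 Bb4 A4 Bb4
That's a consistent up a 4th shift per cell, and no other grouping gives one.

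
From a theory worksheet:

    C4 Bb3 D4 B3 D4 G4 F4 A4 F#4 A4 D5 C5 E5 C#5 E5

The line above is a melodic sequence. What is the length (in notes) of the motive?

5

15 notes total. Splitting into 3 groups of 5:
C4 Bb3 D4 B3 D4 | G4 F4 A4 F#4 A4 | D5 C5 E5 C#5 E5
Every group is a transposition up a 5th of the one before; no shorter unit works.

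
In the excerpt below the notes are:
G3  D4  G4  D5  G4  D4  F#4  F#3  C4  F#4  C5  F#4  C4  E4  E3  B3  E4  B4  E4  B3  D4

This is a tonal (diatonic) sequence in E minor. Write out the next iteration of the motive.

D3 A3 D4 A4 D4 A3 C4

The 7-note cells begin on G3, F#3, E3 — each down a 2nd from the last.
From D3 the diatonic shape gives D3 A3 D4 A4 D4 A3 C4.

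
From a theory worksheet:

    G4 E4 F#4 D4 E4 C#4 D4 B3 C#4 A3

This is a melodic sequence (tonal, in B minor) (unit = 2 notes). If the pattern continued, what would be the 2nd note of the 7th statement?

With 2-note cells, note 2 of each statement runs E4, D4, C#4, B3, A3.
Each moves down a 2nd. Continuing: G3 → F#3.

F#3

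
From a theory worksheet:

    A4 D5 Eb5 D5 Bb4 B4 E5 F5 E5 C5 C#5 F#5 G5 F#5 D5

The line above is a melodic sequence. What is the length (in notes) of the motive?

There are 15 notes; a 5-note unit gives 3 cells:
A4 D5 Eb5 D5 Bb4 | B4 E5 F5 E5 C5 | C#5 F#5 G5 F#5 D5
Every group is a transposition up a 2nd of the one before; no shorter unit works.

5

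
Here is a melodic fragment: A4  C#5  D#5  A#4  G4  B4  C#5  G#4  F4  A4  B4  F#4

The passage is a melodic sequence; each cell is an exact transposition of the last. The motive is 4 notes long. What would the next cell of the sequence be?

With a 4-note motive the entries are A4, G4, F4, each down a 2nd from the previous.
Statement 4 starts on Eb4 and keeps the same exact contour: Eb4 G4 A4 E4.

Eb4 G4 A4 E4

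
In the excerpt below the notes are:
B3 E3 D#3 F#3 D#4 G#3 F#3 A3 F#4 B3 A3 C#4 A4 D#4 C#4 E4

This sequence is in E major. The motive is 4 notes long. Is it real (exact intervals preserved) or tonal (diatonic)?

Every note is diatonic to E major.
Cell 1 has -1 semitones from note 2 to 3, but cell 2 has -2 — the interval quality changes while the contour stays the same, which is the hallmark of a tonal sequence.

tonal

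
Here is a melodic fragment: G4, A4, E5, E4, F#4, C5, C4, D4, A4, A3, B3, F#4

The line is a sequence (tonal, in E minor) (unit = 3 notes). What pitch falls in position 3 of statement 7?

With 3-note cells, note 3 of each statement runs E5, C5, A4, F#4.
Extending down a 3rd: D4 → B3 → G3.

G3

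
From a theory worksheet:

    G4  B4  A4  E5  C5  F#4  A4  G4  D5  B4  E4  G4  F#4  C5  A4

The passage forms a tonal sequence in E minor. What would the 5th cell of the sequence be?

C4 E4 D4 A4 F#4

Taking 5-note groups, the heads are G4, F#4, E4: the pattern moves down a 2nd.
Continuing the starts: D4 → C4.
From C4 the diatonic shape gives C4 E4 D4 A4 F#4.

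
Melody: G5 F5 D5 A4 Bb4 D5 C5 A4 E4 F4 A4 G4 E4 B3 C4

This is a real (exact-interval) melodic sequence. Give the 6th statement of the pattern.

Taking 5-note groups, the heads are G5, D5, A4: the pattern moves down a 4th.
Carrying on: E4 → B3 → F#3.
Statement 6 starts on F#3 and keeps the same exact contour: F#3 E3 C#3 G#2 A2.

F#3 E3 C#3 G#2 A2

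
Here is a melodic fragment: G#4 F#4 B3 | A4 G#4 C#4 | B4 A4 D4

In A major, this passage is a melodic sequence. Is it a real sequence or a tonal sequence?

Every note is diatonic to A major.
Cell 1 has -2 semitones from note 1 to 2, but cell 2 has -1 — the interval quality changes while the contour stays the same, which is the hallmark of a tonal sequence.

tonal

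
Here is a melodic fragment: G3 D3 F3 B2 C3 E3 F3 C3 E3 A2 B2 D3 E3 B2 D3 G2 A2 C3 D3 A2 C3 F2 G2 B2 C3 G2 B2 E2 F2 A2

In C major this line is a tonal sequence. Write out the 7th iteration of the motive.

Unit = 6 notes; the statements start on G3, F3, E3, D3, C3, moving down a 2nd each time.
Extending down a 2nd: B2 → A2.
So cell 7 is A2 E2 G2 C2 D2 F2.

A2 E2 G2 C2 D2 F2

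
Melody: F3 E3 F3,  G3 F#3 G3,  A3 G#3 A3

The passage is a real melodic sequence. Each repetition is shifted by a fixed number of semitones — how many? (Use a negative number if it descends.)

2

With a 3-note motive the entries are F3, G3, A3, each up a 2nd from the previous.
F3 to G3 spans +2 semitones.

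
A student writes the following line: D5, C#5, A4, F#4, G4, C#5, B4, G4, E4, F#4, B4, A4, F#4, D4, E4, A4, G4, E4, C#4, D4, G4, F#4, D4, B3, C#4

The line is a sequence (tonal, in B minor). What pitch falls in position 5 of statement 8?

With 5-note cells, note 5 of each statement runs G4, F#4, E4, D4, C#4.
Each moves down a 2nd. Continuing: B3 → A3 → G3.

G3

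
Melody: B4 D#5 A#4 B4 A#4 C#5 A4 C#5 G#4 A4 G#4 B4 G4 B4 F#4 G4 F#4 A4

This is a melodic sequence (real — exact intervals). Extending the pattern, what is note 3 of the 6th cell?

C4

With 6-note cells, note 3 of each statement runs A#4, G#4, F#4.
Extending down a 2nd: E4 → D4 → C4.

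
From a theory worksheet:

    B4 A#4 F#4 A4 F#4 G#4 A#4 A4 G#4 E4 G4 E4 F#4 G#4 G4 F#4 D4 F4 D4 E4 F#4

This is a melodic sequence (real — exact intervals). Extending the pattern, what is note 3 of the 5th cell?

Bb3

The unit is 7 notes. Position-3 pitches of the 3 shown cells: F#4, E4, D4.
Extending down a 2nd: C4 → Bb3.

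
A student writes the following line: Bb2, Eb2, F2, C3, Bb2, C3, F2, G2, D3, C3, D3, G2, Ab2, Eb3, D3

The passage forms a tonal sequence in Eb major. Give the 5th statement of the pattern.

With a 5-note motive the entries are Bb2, C3, D3, each up a 2nd from the previous.
Extending up a 2nd: Eb3 → F3.
So cell 5 is F3 Bb2 C3 G3 F3.

F3 Bb2 C3 G3 F3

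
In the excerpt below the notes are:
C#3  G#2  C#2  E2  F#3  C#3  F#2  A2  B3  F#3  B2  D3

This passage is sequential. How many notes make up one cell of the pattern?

12 notes total. Splitting into 3 groups of 4:
C#3 G#2 C#2 E2 | F#3 C#3 F#2 A2 | B3 F#3 B2 D3
Every group is a transposition up a 4th of the one before; no shorter unit works.

4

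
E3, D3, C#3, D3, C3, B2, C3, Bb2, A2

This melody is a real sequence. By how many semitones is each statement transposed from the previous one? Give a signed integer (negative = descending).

The 3-note cells begin on E3, D3, C3 — each down a 2nd from the last.
E3→D3 is 50 − 52 = -2 semitones.

-2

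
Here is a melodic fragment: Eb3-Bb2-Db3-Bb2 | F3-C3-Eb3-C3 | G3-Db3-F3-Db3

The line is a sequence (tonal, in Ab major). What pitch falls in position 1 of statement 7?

The unit is 4 notes. Position-1 pitches of the 3 shown cells: Eb3, F3, G3.
Extending up a 2nd: Ab3 → Bb3 → C4 → Db4.

Db4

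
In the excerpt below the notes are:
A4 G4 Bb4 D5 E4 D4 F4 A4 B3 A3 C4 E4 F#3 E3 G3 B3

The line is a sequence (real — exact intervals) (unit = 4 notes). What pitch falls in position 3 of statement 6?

Grouping in 4s, the 3rd note of each cell is Bb4, F4, C4, G3.
Carrying that down a 4th forward: D3 → A2.

A2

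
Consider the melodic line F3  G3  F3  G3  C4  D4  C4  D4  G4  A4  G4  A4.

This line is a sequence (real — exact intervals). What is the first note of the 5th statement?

A5

Taking 4-note groups, the heads are F3, C4, G4: the pattern moves up a 5th.
Extending the heads up a 5th: D5 → A5.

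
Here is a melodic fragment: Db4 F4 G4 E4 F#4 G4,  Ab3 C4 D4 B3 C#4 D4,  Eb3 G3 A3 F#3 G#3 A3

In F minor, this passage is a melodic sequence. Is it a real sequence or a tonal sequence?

Each cell has the same semitone pattern (4, 2, -3, 2, 1) — intervals are preserved exactly.
And E4 lies outside F minor, so the sequence is real rather than tonal.

real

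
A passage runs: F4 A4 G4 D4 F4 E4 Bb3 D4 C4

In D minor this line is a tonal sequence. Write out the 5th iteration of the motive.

With a 3-note motive the entries are F4, D4, Bb3, each down a 3rd from the previous.
Extending down a 3rd: G3 → E3.
From E3 the diatonic shape gives E3 G3 F3.

E3 G3 F3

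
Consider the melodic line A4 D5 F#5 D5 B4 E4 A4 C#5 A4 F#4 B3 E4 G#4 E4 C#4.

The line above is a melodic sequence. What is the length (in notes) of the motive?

5

There are 15 notes; a 5-note unit gives 3 cells:
A4 D5 F#5 D5 B4 | E4 A4 C#5 A4 F#4 | B3 E4 G#4 E4 C#4
Each cell is the previous one down a 4th — so the unit is 5 notes.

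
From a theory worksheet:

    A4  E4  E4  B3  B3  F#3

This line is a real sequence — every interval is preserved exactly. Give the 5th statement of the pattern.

C#3 G#2

With a 2-note motive the entries are A4, E4, B3, each down a 4th from the previous.
Carrying on: F#3 → C#3.
So cell 5 is C#3 G#2.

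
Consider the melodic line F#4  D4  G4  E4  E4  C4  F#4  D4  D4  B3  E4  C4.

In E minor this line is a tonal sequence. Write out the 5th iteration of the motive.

The 4-note cells begin on F#4, E4, D4 — each down a 2nd from the last.
Extending down a 2nd: C4 → B3.
So cell 5 is B3 G3 C4 A3.

B3 G3 C4 A3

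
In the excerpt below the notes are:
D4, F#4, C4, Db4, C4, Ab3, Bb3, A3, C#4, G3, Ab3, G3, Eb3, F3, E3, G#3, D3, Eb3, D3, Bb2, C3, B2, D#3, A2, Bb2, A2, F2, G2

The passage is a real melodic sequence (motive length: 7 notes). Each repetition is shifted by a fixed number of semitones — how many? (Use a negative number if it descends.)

With a 7-note motive the entries are D4, A3, E3, B2, each down a 4th from the previous.
D4 to A3 spans -5 semitones.

-5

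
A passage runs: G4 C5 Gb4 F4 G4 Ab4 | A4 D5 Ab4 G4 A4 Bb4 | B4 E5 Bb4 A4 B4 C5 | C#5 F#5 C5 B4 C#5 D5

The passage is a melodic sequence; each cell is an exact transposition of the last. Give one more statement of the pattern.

Unit = 6 notes; the statements start on G4, A4, B4, C#5, moving up a 2nd each time.
From D#5 the exact shape gives D#5 G#5 D5 C#5 D#5 E5.

D#5 G#5 D5 C#5 D#5 E5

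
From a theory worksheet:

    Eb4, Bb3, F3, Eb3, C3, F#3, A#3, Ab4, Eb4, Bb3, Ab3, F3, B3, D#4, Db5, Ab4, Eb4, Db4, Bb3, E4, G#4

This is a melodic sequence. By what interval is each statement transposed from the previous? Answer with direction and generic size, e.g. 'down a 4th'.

up a 4th

The 7-note cells begin on Eb4, Ab4, Db5 — each up a 4th from the last.
Eb4 to Ab4 is up a 4th.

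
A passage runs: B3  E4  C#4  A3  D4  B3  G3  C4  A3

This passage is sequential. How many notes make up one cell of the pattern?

3

There are 9 notes; a 3-note unit gives 3 cells:
B3 E4 C#4 | A3 D4 B3 | G3 C4 A3
Every group is a transposition down a 2nd of the one before; no shorter unit works.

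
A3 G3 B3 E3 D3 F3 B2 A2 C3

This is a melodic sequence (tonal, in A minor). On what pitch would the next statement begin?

With a 3-note motive the entries are A3, E3, B2, each down a 4th from the previous.
One more step down a 4th gives F2.

F2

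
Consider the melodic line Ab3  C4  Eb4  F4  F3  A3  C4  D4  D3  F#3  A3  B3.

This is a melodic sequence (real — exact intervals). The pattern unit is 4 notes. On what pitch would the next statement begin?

B2

The 4-note cells begin on Ab3, F3, D3 — each down a 3rd from the last.
One more step down a 3rd gives B2.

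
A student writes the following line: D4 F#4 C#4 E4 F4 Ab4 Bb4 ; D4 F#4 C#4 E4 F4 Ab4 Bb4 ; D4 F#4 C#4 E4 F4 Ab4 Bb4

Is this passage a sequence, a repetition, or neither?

Each 7-note cell is identical (D4 F#4 C#4 E4 F4 Ab4 Bb4), restated at the same pitch.

repetition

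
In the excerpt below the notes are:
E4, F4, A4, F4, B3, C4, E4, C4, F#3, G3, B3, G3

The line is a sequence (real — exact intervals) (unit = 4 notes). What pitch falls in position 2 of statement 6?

The unit is 4 notes. Position-2 pitches of the 3 shown cells: F4, C4, G3.
Each moves down a 4th. Continuing: D3 → A2 → E2.

E2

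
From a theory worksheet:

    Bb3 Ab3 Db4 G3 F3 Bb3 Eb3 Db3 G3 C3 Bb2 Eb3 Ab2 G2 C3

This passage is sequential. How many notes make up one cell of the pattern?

3

Try groups of 3 (5 cells in 15 notes):
Bb3 Ab3 Db4 | G3 F3 Bb3 | Eb3 Db3 G3 | C3 Bb2 Eb3 | Ab2 G2 C3
That's a consistent down a 3rd shift per cell, and no other grouping gives one.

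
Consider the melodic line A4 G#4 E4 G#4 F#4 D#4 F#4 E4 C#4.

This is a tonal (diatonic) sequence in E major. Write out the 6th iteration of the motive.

Unit = 3 notes; the statements start on A4, G#4, F#4, moving down a 2nd each time.
Carrying on: E4 → D#4 → C#4.
Statement 6 starts on C#4 and keeps the same diatonic contour: C#4 B3 G#3.

C#4 B3 G#3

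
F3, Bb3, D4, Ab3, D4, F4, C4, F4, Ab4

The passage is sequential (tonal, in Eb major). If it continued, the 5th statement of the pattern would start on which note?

G4

Taking 3-note groups, the heads are F3, Ab3, C4: the pattern moves up a 3rd.
Continuing: Eb4 → G4. Statement 5 starts on G4.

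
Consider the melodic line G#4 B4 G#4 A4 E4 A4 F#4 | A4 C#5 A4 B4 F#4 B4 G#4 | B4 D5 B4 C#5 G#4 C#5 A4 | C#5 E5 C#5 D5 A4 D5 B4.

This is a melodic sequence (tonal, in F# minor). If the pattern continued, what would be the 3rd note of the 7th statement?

Grouping in 7s, the 3rd note of each cell is G#4, A4, B4, C#5.
Extending up a 2nd: D5 → E5 → F#5.

F#5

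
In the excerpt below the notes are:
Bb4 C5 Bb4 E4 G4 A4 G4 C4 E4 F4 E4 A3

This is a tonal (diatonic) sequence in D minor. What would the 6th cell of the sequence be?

The 4-note cells begin on Bb4, G4, E4 — each down a 3rd from the last.
Continuing the starts: C4 → A3 → F3.
So cell 6 is F3 G3 F3 Bb2.

F3 G3 F3 Bb2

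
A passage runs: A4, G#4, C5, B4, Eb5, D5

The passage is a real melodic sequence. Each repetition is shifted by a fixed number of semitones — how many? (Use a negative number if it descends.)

3

The 2-note cells begin on A4, C5, Eb5 — each up a 3rd from the last.
Counting half-steps from A4 to C5: 3.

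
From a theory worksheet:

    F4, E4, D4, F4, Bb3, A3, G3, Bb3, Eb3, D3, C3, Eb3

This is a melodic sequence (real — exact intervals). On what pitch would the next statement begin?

Ab2

With a 4-note motive the entries are F4, Bb3, Eb3, each down a 5th from the previous.
One more step down a 5th gives Ab2.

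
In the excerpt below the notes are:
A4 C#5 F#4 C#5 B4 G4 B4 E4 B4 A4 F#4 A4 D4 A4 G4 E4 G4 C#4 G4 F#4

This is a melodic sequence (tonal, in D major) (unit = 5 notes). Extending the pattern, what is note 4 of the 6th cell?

With 5-note cells, note 4 of each statement runs C#5, B4, A4, G4.
Extending down a 2nd: F#4 → E4.

E4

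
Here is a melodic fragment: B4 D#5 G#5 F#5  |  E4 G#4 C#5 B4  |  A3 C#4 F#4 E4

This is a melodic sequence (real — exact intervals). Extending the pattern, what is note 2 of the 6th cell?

E2

Grouping in 4s, the 2nd note of each cell is D#5, G#4, C#4.
Carrying that down a 5th forward: F#3 → B2 → E2.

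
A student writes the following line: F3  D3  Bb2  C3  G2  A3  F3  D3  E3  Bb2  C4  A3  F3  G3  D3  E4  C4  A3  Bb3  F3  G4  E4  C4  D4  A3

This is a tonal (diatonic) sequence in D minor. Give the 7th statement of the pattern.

Unit = 5 notes; the statements start on F3, A3, C4, E4, G4, moving up a 3rd each time.
Extending up a 3rd: Bb4 → D5.
Statement 7 starts on D5 and keeps the same diatonic contour: D5 Bb4 G4 A4 E4.

D5 Bb4 G4 A4 E4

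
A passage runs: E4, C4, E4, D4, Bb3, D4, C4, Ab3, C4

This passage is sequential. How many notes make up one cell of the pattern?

There are 9 notes; a 3-note unit gives 3 cells:
E4 C4 E4 | D4 Bb3 D4 | C4 Ab3 C4
Every group is a transposition down a 2nd of the one before; no shorter unit works.

3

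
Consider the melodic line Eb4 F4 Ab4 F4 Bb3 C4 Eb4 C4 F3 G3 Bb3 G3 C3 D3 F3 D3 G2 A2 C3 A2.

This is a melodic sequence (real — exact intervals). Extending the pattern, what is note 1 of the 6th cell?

D2

With 4-note cells, note 1 of each statement runs Eb4, Bb3, F3, C3, G2.
Each moves down a 4th; the next is D2.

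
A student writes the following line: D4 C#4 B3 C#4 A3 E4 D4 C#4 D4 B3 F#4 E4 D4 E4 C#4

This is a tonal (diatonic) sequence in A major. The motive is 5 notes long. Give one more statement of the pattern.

The 5-note cells begin on D4, E4, F#4 — each up a 2nd from the last.
Statement 4 starts on G#4 and keeps the same diatonic contour: G#4 F#4 E4 F#4 D4.

G#4 F#4 E4 F#4 D4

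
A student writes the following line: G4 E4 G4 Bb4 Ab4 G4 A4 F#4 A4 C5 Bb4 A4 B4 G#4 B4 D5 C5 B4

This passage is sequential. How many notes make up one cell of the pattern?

18 notes total. Splitting into 3 groups of 6:
G4 E4 G4 Bb4 Ab4 G4 | A4 F#4 A4 C5 Bb4 A4 | B4 G#4 B4 D5 C5 B4
Each cell is the previous one up a 2nd — so the unit is 6 notes.

6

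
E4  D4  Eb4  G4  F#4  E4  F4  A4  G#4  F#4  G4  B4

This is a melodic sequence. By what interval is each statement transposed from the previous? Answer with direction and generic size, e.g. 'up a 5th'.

With a 4-note motive the entries are E4, F#4, G#4, each up a 2nd from the previous.
From E4 to F#4: up a 2nd.

up a 2nd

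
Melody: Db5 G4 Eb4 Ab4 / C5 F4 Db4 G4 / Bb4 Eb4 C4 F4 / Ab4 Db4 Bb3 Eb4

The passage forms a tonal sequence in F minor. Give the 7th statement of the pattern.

The 4-note cells begin on Db5, C5, Bb4, Ab4 — each down a 2nd from the last.
Continuing the starts: G4 → F4 → Eb4.
So cell 7 is Eb4 Ab3 F3 Bb3.

Eb4 Ab3 F3 Bb3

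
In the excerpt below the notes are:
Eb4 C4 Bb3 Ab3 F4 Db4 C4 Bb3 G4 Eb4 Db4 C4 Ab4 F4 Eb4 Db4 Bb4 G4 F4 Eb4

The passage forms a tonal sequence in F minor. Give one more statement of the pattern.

Taking 4-note groups, the heads are Eb4, F4, G4, Ab4, Bb4: the pattern moves up a 2nd.
From C5 the diatonic shape gives C5 Ab4 G4 F4.

C5 Ab4 G4 F4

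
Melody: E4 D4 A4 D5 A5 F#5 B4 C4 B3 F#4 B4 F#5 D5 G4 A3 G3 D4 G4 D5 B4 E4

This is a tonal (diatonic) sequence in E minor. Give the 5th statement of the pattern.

Taking 7-note groups, the heads are E4, C4, A3: the pattern moves down a 3rd.
Extending down a 3rd: F#3 → D3.
From D3 the diatonic shape gives D3 C3 G3 C4 G4 E4 A3.

D3 C3 G3 C4 G4 E4 A3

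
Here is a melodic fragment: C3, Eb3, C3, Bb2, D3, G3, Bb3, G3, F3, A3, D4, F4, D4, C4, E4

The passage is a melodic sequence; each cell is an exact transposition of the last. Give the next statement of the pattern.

Taking 5-note groups, the heads are C3, G3, D4: the pattern moves up a 5th.
From A4 the exact shape gives A4 C5 A4 G4 B4.

A4 C5 A4 G4 B4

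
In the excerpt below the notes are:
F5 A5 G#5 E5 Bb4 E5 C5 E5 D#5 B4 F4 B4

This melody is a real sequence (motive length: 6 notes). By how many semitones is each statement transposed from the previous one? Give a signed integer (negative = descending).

Unit = 6 notes; the statements start on F5, C5, moving down a 4th each time.
F5 to C5 spans -5 semitones.

-5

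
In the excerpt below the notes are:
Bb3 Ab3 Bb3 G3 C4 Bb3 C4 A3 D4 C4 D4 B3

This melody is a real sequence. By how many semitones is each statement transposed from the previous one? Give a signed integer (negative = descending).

2

Taking 4-note groups, the heads are Bb3, C4, D4: the pattern moves up a 2nd.
Bb3→C4 is 60 − 58 = 2 semitones.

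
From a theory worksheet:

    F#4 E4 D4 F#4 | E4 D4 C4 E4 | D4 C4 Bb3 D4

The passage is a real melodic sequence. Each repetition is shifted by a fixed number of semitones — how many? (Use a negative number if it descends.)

-2

With a 4-note motive the entries are F#4, E4, D4, each down a 2nd from the previous.
F#4→E4 is 64 − 66 = -2 semitones.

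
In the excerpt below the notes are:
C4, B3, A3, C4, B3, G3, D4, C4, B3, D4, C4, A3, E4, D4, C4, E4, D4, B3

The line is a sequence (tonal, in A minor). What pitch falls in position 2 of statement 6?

The unit is 6 notes. Position-2 pitches of the 3 shown cells: B3, C4, D4.
Each moves up a 2nd. Continuing: E4 → F4 → G4.

G4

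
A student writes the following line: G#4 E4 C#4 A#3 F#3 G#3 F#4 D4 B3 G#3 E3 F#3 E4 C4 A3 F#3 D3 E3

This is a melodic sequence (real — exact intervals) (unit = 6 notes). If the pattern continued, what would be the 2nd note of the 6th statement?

Grouping in 6s, the 2nd note of each cell is E4, D4, C4.
Carrying that down a 2nd forward: Bb3 → Ab3 → Gb3.

Gb3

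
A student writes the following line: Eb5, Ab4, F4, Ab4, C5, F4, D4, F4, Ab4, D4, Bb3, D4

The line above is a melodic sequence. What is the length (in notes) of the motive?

12 notes total. Splitting into 3 groups of 4:
Eb5 Ab4 F4 Ab4 | C5 F4 D4 F4 | Ab4 D4 Bb3 D4
That's a consistent down a 3rd shift per cell, and no other grouping gives one.

4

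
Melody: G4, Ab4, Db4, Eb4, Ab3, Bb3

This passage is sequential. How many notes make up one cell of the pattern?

6 notes total. Splitting into 3 groups of 2:
G4 Ab4 | Db4 Eb4 | Ab3 Bb3
Each cell is the previous one down a 4th — so the unit is 2 notes.

2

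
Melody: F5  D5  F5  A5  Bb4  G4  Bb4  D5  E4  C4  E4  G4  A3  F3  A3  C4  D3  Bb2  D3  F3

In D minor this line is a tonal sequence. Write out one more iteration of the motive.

Unit = 4 notes; the statements start on F5, Bb4, E4, A3, D3, moving down a 5th each time.
From G2 the diatonic shape gives G2 E2 G2 Bb2.

G2 E2 G2 Bb2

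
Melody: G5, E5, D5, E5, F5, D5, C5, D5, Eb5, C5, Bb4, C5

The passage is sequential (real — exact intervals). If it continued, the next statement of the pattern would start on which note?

With a 4-note motive the entries are G5, F5, Eb5, each down a 2nd from the previous.
The next head, down a 2nd from Eb5, is Db5.

Db5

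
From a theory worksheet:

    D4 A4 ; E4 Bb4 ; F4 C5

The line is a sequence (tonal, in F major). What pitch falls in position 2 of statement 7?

G5

With 2-note cells, note 2 of each statement runs A4, Bb4, C5.
Each moves up a 2nd. Continuing: D5 → E5 → F5 → G5.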